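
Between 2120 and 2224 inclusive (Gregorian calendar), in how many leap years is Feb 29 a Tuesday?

4

Leap years in 2120–2224: 26 of them.
Feb 29 weekday advances by 5 (mod 7) from one leap year to the next four years later (or differs when a century non-leap intervenes).
Leap-day weekdays: 2120:Thu 2124:Tue✓ 2128:Sun 2132:Fri 2136:Wed 2140:Mon 2144:Sat 2148:Thu 2152:Tue✓ 2156:Sun 2160:Fri 2164:Wed 2168:Mon 2172:Sat 2176:Thu 2180:Tue✓ 2184:Sun 2188:Fri 2192:Wed 2196:Mon 2204:Wed 2208:Mon 2212:Sat 2216:Thu 2220:Tue✓ 2224:Sun
Tuesday: 2124, 2152, 2180, 2220 → 4.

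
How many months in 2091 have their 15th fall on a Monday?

Check the 15th of each month of 2091: Jan 15: Mon, Feb 15: Thu, Mar 15: Thu, Apr 15: Sun, May 15: Tue, Jun 15: Fri, Jul 15: Sun, Aug 15: Wed, Sep 15: Sat, Oct 15: Mon, Nov 15: Thu, Dec 15: Sat.
Monday occurs in January, October — 2 months.

2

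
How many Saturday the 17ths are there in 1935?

1

Check the 17th of each month of 1935: Jan 17: Thu, Feb 17: Sun, Mar 17: Sun, Apr 17: Wed, May 17: Fri, Jun 17: Mon, Jul 17: Wed, Aug 17: Sat, Sep 17: Tue, Oct 17: Thu, Nov 17: Sun, Dec 17: Tue.
Saturday occurs in August — 1 month.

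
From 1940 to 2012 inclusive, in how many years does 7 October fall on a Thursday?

Track 7 October's weekday year by year (advancing +1, or +2 across a Feb 29):
  1940: Mon  1941: Tue (+1)  1942: Wed (+1)  1943: Thu (+1) ✓  1944: Sat (+2)
  1945: Sun (+1)  1946: Mon (+1)  1947: Tue (+1)  1948: Thu (+2) ✓  1949: Fri (+1)
  1950: Sat (+1)  1951: Sun (+1)  1952: Tue (+2)  1953: Wed (+1)  … (45 more years) …
  1999: Thu (+1) ✓  2000: Sat (+2)  2001: Sun (+1)  2002: Mon (+1)  2003: Tue (+1)
  2004: Thu (+2) ✓  2005: Fri (+1)  2006: Sat (+1)  2007: Sun (+1)  2008: Tue (+2)
  2009: Wed (+1)  2010: Thu (+1) ✓  2011: Fri (+1)  2012: Sun (+2)
Thursday years: 1943, 1948, 1954, 1965, 1971, 1976, 1982, 1993, 1999, 2004, 2010 — 11 in total.

11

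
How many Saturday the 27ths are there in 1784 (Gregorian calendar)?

2

Check the 27th of each month of 1784: Jan 27: Tue, Feb 27: Fri, Mar 27: Sat, Apr 27: Tue, May 27: Thu, Jun 27: Sun, Jul 27: Tue, Aug 27: Fri, Sep 27: Mon, Oct 27: Wed, Nov 27: Sat, Dec 27: Mon.
Saturday occurs in March, November — 2 months.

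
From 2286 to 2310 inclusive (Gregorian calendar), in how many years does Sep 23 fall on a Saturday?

3

Track Sep 23's weekday year by year (advancing +1, or +2 across a Feb 29):
  2286: Thu  2287: Fri (+1)  2288: Sun (+2)  2289: Mon (+1)  2290: Tue (+1)
  2291: Wed (+1)  2292: Fri (+2)  2293: Sat (+1) ✓  2294: Sun (+1)  2295: Mon (+1)
  2296: Wed (+2)  2297: Thu (+1)  2298: Fri (+1)  2299: Sat (+1) ✓  2300: Sun (+1)
  2301: Mon (+1)  2302: Tue (+1)  2303: Wed (+1)  2304: Fri (+2)  2305: Sat (+1) ✓
  2306: Sun (+1)  2307: Mon (+1)  2308: Wed (+2)  2309: Thu (+1)  2310: Fri (+1)
Saturday years: 2293, 2299, 2305 — 3 in total.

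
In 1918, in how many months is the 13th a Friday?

2

Check the 13th of each month of 1918: Jan 13: Sun, Feb 13: Wed, Mar 13: Wed, Apr 13: Sat, May 13: Mon, Jun 13: Thu, Jul 13: Sat, Aug 13: Tue, Sep 13: Fri, Oct 13: Sun, Nov 13: Wed, Dec 13: Fri.
Friday occurs in September, December — 2 months.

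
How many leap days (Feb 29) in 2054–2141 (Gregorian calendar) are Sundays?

3

Leap years in 2054–2141: 21 of them.
Feb 29 weekday advances by 5 (mod 7) from one leap year to the next four years later (or differs when a century non-leap intervenes).
Leap-day weekdays: 2056:Tue 2060:Sun✓ 2064:Fri 2068:Wed 2072:Mon 2076:Sat 2080:Thu 2084:Tue 2088:Sun✓ 2092:Fri 2096:Wed 2104:Fri 2108:Wed 2112:Mon 2116:Sat 2120:Thu 2124:Tue 2128:Sun✓ 2132:Fri 2136:Wed 2140:Mon
Sunday: 2060, 2088, 2128 → 3.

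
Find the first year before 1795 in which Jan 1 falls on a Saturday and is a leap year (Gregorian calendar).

1780

Jan 1 advances by 2 weekdays after a leap year and by 1 after a common year.
1795: Jan 1 is Thursday.
1794: Wednesday
1793: Tuesday
1792: Sunday (leap)
1791: Saturday
1790: Friday
1789: Thursday
1788: Tuesday (leap)
1787: Monday
1786: Sunday
1785: Saturday
1784: Thursday (leap)
1783: Wednesday
1782: Tuesday
1781: Monday
1780: Saturday (leap)
1780 begins on a Saturday and is a leap year.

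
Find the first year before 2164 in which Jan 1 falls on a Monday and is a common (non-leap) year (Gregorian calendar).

Jan 1 advances by 2 weekdays after a leap year and by 1 after a common year.
2164: Jan 1 is Sunday (leap).
2163: Saturday
2162: Friday
2161: Thursday
2160: Tuesday (leap)
2159: Monday
2159 begins on a Monday and is a common year.

2159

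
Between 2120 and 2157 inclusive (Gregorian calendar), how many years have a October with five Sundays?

October has 31 days; it has five Sundays when Sunday falls among the first (month-length − 28) days — i.e. when October 1 is one of Sunday/Saturday/Friday.
October 1 by year: 2120:Tue 2121:Wed 2122:Thu 2123:Fri✓ 2124:Sun✓ 2125:Mon 2126:Tue 2127:Wed 2128:Fri✓ 2129:Sat✓ 2130:Sun✓ 2131:Mon 2132:Wed 2133:Thu 2134:Fri✓ …(8 more)… 2143:Tue 2144:Thu 2145:Fri✓ 2146:Sat✓ 2147:Sun✓ 2148:Tue 2149:Wed 2150:Thu 2151:Fri✓ 2152:Sun✓ 2153:Mon 2154:Tue 2155:Wed 2156:Fri✓ 2157:Sat✓
Years with five Sundays: 2123, 2124, 2128, 2129, 2130, 2134, 2135, 2140, 2141, 2145, 2146, 2147, 2151, 2152, 2156, 2157 → 16.

16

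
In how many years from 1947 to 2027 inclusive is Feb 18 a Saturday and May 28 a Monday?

Check each year's weekday for Feb 18 and May 28:
  1947: Tue/Wed  1948: Wed/Fri  1949: Fri/Sat  1950: Sat/Sun  1951: Sun/Mon  1952: Mon/Wed  1953: Wed/Thu  1954: Thu/Fri  1955: Fri/Sat  1956: Sat/Mon ✓  1957: Mon/Tue  1958: Tue/Wed  1959: Wed/Thu  1960: Thu/Sat  …(53 more)…  2014: Tue/Wed  2015: Wed/Thu  2016: Thu/Sat  2017: Sat/Sun  2018: Sun/Mon  2019: Mon/Tue  2020: Tue/Thu  2021: Thu/Fri  2022: Fri/Sat  2023: Sat/Sun  2024: Sun/Tue  2025: Tue/Wed  2026: Wed/Thu  2027: Thu/Fri
Both conditions hold in: 1956, 1984, 2012 — 3.

3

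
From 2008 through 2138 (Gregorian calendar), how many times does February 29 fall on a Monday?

4

Leap years in 2008–2138: 32 of them.
Feb 29 weekday advances by 5 (mod 7) from one leap year to the next four years later (or differs when a century non-leap intervenes).
Leap-day weekdays: 2008:Fri 2012:Wed 2016:Mon✓ 2020:Sat 2024:Thu 2028:Tue 2032:Sun 2036:Fri 2040:Wed 2044:Mon✓ 2048:Sat 2052:Thu 2056:Tue …(6 more)… 2084:Tue 2088:Sun 2092:Fri 2096:Wed 2104:Fri 2108:Wed 2112:Mon✓ 2116:Sat 2120:Thu 2124:Tue 2128:Sun 2132:Fri 2136:Wed
Monday: 2016, 2044, 2072, 2112 → 4.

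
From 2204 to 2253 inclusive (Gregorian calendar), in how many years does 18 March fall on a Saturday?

7

Track 18 March's weekday year by year (advancing +1, or +2 across a Feb 29):
  2204: Sun  2205: Mon (+1)  2206: Tue (+1)  2207: Wed (+1)  2208: Fri (+2)
  2209: Sat (+1) ✓  2210: Sun (+1)  2211: Mon (+1)  2212: Wed (+2)  2213: Thu (+1)
  2214: Fri (+1)  2215: Sat (+1) ✓  2216: Mon (+2)  2217: Tue (+1)  … (22 more years) …
  2240: Wed (+2)  2241: Thu (+1)  2242: Fri (+1)  2243: Sat (+1) ✓  2244: Mon (+2)
  2245: Tue (+1)  2246: Wed (+1)  2247: Thu (+1)  2248: Sat (+2) ✓  2249: Sun (+1)
  2250: Mon (+1)  2251: Tue (+1)  2252: Thu (+2)  2253: Fri (+1)
Saturday years: 2209, 2215, 2220, 2226, 2237, 2243, 2248 — 7 in total.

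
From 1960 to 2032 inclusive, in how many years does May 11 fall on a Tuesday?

11

Track May 11's weekday year by year (advancing +1, or +2 across a Feb 29):
  1960: Wed  1961: Thu (+1)  1962: Fri (+1)  1963: Sat (+1)  1964: Mon (+2)
  1965: Tue (+1) ✓  1966: Wed (+1)  1967: Thu (+1)  1968: Sat (+2)  1969: Sun (+1)
  1970: Mon (+1)  1971: Tue (+1) ✓  1972: Thu (+2)  1973: Fri (+1)  … (45 more years) …
  2019: Sat (+1)  2020: Mon (+2)  2021: Tue (+1) ✓  2022: Wed (+1)  2023: Thu (+1)
  2024: Sat (+2)  2025: Sun (+1)  2026: Mon (+1)  2027: Tue (+1) ✓  2028: Thu (+2)
  2029: Fri (+1)  2030: Sat (+1)  2031: Sun (+1)  2032: Tue (+2) ✓
Tuesday years: 1965, 1971, 1976, 1982, 1993, 1999, 2004, 2010, 2021, 2027, 2032 — 11 in total.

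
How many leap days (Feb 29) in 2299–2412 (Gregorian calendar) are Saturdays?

Leap years in 2299–2412: 28 of them.
Feb 29 weekday advances by 5 (mod 7) from one leap year to the next four years later (or differs when a century non-leap intervenes).
Leap-day weekdays: 2304:Mon 2308:Sat✓ 2312:Thu 2316:Tue 2320:Sun 2324:Fri 2328:Wed 2332:Mon 2336:Sat✓ 2340:Thu 2344:Tue 2348:Sun 2352:Fri 2356:Wed 2360:Mon 2364:Sat✓ 2368:Thu 2372:Tue 2376:Sun 2380:Fri 2384:Wed 2388:Mon 2392:Sat✓ 2396:Thu 2400:Tue 2404:Sun 2408:Fri 2412:Wed
Saturday: 2308, 2336, 2364, 2392 → 4.

4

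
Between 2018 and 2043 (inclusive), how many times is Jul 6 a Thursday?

Track Jul 6's weekday year by year (advancing +1, or +2 across a Feb 29):
  2018: Fri  2019: Sat (+1)  2020: Mon (+2)  2021: Tue (+1)  2022: Wed (+1)
  2023: Thu (+1) ✓  2024: Sat (+2)  2025: Sun (+1)  2026: Mon (+1)  2027: Tue (+1)
  2028: Thu (+2) ✓  2029: Fri (+1)  2030: Sat (+1)  2031: Sun (+1)  2032: Tue (+2)
  2033: Wed (+1)  2034: Thu (+1) ✓  2035: Fri (+1)  2036: Sun (+2)  2037: Mon (+1)
  2038: Tue (+1)  2039: Wed (+1)  2040: Fri (+2)  2041: Sat (+1)  2042: Sun (+1)
  2043: Mon (+1)
Thursday years: 2023, 2028, 2034 — 3 in total.

3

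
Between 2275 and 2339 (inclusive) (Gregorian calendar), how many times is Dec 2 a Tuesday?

8

Track Dec 2's weekday year by year (advancing +1, or +2 across a Feb 29):
  2275: Thu  2276: Sat (+2)  2277: Sun (+1)  2278: Mon (+1)  2279: Tue (+1) ✓
  2280: Thu (+2)  2281: Fri (+1)  2282: Sat (+1)  2283: Sun (+1)  2284: Tue (+2) ✓
  2285: Wed (+1)  2286: Thu (+1)  2287: Fri (+1)  2288: Sun (+2)  … (37 more years) …
  2326: Thu (+1)  2327: Fri (+1)  2328: Sun (+2)  2329: Mon (+1)  2330: Tue (+1) ✓
  2331: Wed (+1)  2332: Fri (+2)  2333: Sat (+1)  2334: Sun (+1)  2335: Mon (+1)
  2336: Wed (+2)  2337: Thu (+1)  2338: Fri (+1)  2339: Sat (+1)
Tuesday years: 2279, 2284, 2290, 2302, 2313, 2319, 2324, 2330 — 8 in total.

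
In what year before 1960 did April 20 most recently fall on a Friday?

1956

From one year to the next, a fixed date's weekday advances by 1, or by 2 when a Feb 29 lies between the two dates.
1960: April 20 is Wednesday.
1959: Monday (−2)
1958: Sunday (−1)
1957: Saturday (−1)
1956: Friday (−1)
April 20 falls on a Friday in 1956.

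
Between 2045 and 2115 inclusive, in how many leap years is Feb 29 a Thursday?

2

Leap years in 2045–2115: 16 of them.
Feb 29 weekday advances by 5 (mod 7) from one leap year to the next four years later (or differs when a century non-leap intervenes).
Leap-day weekdays: 2048:Sat 2052:Thu✓ 2056:Tue 2060:Sun 2064:Fri 2068:Wed 2072:Mon 2076:Sat 2080:Thu✓ 2084:Tue 2088:Sun 2092:Fri 2096:Wed 2104:Fri 2108:Wed 2112:Mon
Thursday: 2052, 2080 → 2.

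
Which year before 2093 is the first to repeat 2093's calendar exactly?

Two years share a calendar iff Jan 1 falls on the same weekday and both are leap or both are common. 2093: Jan 1 is Thursday, common year.
2092: Jan 1 Tuesday, leap
2091: Jan 1 Monday, common
2090: Jan 1 Sunday, common
2089: Jan 1 Saturday, common
2088: Jan 1 Thursday, leap
2087: Jan 1 Wednesday, common
2086: Jan 1 Tuesday, common
2085: Jan 1 Monday, common
2084: Jan 1 Saturday, leap
2083: Jan 1 Friday, common
2082: Jan 1 Thursday, common
2082 matches on both conditions.

2082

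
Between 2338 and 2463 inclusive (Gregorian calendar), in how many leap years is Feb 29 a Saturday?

Leap years in 2338–2463: 31 of them.
Feb 29 weekday advances by 5 (mod 7) from one leap year to the next four years later (or differs when a century non-leap intervenes).
Leap-day weekdays: 2340:Thu 2344:Tue 2348:Sun 2352:Fri 2356:Wed 2360:Mon 2364:Sat✓ 2368:Thu 2372:Tue 2376:Sun 2380:Fri 2384:Wed 2388:Mon …(5 more)… 2412:Wed 2416:Mon 2420:Sat✓ 2424:Thu 2428:Tue 2432:Sun 2436:Fri 2440:Wed 2444:Mon 2448:Sat✓ 2452:Thu 2456:Tue 2460:Sun
Saturday: 2364, 2392, 2420, 2448 → 4.

4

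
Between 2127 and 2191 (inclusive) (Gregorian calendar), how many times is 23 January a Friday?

Track 23 January's weekday year by year (advancing +1, or +2 across a Feb 29):
  2127: Thu  2128: Fri (+1) ✓  2129: Sun (+2)  2130: Mon (+1)  2131: Tue (+1)
  2132: Wed (+1)  2133: Fri (+2) ✓  2134: Sat (+1)  2135: Sun (+1)  2136: Mon (+1)
  2137: Wed (+2)  2138: Thu (+1)  2139: Fri (+1) ✓  2140: Sat (+1)  … (37 more years) …
  2178: Fri (+1) ✓  2179: Sat (+1)  2180: Sun (+1)  2181: Tue (+2)  2182: Wed (+1)
  2183: Thu (+1)  2184: Fri (+1) ✓  2185: Sun (+2)  2186: Mon (+1)  2187: Tue (+1)
  2188: Wed (+1)  2189: Fri (+2) ✓  2190: Sat (+1)  2191: Sun (+1)
Friday years: 2128, 2133, 2139, 2150, 2156, 2161, 2167, 2178, 2184, 2189 — 10 in total.

10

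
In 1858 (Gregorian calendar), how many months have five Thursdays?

A month of length L has five Thursdays iff its first Thursday is on day ≤ L−28 (so day 1–3 in a 31-day month, 1–2 in a 30-day month, day 1 in a leap February).
Checking each month of 1858: Jan starts Fri (31d); Feb starts Mon (28d); Mar starts Mon (31d); Apr starts Thu (30d) ✓; May starts Sat (31d); Jun starts Tue (30d); Jul starts Thu (31d) ✓; Aug starts Sun (31d); Sep starts Wed (30d) ✓; Oct starts Fri (31d); Nov starts Mon (30d); Dec starts Wed (31d) ✓.
Five-Thursday months: April, July, September, December → 4.

4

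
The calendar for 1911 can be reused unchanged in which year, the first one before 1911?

1905

Two years share a calendar iff Jan 1 falls on the same weekday and both are leap or both are common. 1911: Jan 1 is Sunday, common year.
1910: Jan 1 Saturday, common
1909: Jan 1 Friday, common
1908: Jan 1 Wednesday, leap
1907: Jan 1 Tuesday, common
1906: Jan 1 Monday, common
1905: Jan 1 Sunday, common
1905 matches on both conditions.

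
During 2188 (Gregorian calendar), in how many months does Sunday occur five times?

A month of length L has five Sundays iff its first Sunday is on day ≤ L−28 (so day 1–3 in a 31-day month, 1–2 in a 30-day month, day 1 in a leap February).
Checking each month of 2188: Jan starts Tue (31d); Feb starts Fri (29d); Mar starts Sat (31d) ✓; Apr starts Tue (30d); May starts Thu (31d); Jun starts Sun (30d) ✓; Jul starts Tue (31d); Aug starts Fri (31d) ✓; Sep starts Mon (30d); Oct starts Wed (31d); Nov starts Sat (30d) ✓; Dec starts Mon (31d).
Five-Sunday months: March, June, August, November → 4.

4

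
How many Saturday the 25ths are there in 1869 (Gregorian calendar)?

Check the 25th of each month of 1869: Jan 25: Mon, Feb 25: Thu, Mar 25: Thu, Apr 25: Sun, May 25: Tue, Jun 25: Fri, Jul 25: Sun, Aug 25: Wed, Sep 25: Sat, Oct 25: Mon, Nov 25: Thu, Dec 25: Sat.
Saturday occurs in September, December — 2 months.

2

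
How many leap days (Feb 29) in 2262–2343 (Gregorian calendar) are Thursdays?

Leap years in 2262–2343: 19 of them.
Feb 29 weekday advances by 5 (mod 7) from one leap year to the next four years later (or differs when a century non-leap intervenes).
Leap-day weekdays: 2264:Mon 2268:Sat 2272:Thu✓ 2276:Tue 2280:Sun 2284:Fri 2288:Wed 2292:Mon 2296:Sat 2304:Mon 2308:Sat 2312:Thu✓ 2316:Tue 2320:Sun 2324:Fri 2328:Wed 2332:Mon 2336:Sat 2340:Thu✓
Thursday: 2272, 2312, 2340 → 3.

3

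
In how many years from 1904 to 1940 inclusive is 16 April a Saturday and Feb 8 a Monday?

Check each year's weekday for 16 April and Feb 8:
  1904: Sat/Mon ✓  1905: Sun/Wed  1906: Mon/Thu  1907: Tue/Fri  1908: Thu/Sat  1909: Fri/Mon  1910: Sat/Tue  1911: Sun/Wed  1912: Tue/Thu  1913: Wed/Sat  1914: Thu/Sun  1915: Fri/Mon  1916: Sun/Tue  1917: Mon/Thu  …(9 more)…  1927: Sat/Tue  1928: Mon/Wed  1929: Tue/Fri  1930: Wed/Sat  1931: Thu/Sun  1932: Sat/Mon ✓  1933: Sun/Wed  1934: Mon/Thu  1935: Tue/Fri  1936: Thu/Sat  1937: Fri/Mon  1938: Sat/Tue  1939: Sun/Wed  1940: Tue/Thu
Both conditions hold in: 1904, 1932 — 2.

2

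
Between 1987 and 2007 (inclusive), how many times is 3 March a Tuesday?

Track 3 March's weekday year by year (advancing +1, or +2 across a Feb 29):
  1987: Tue ✓  1988: Thu (+2)  1989: Fri (+1)  1990: Sat (+1)  1991: Sun (+1)
  1992: Tue (+2) ✓  1993: Wed (+1)  1994: Thu (+1)  1995: Fri (+1)  1996: Sun (+2)
  1997: Mon (+1)  1998: Tue (+1) ✓  1999: Wed (+1)  2000: Fri (+2)  2001: Sat (+1)
  2002: Sun (+1)  2003: Mon (+1)  2004: Wed (+2)  2005: Thu (+1)  2006: Fri (+1)
  2007: Sat (+1)
Tuesday years: 1987, 1992, 1998 — 3 in total.

3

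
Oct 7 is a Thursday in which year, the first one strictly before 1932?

From one year to the next, a fixed date's weekday advances by 1, or by 2 when a Feb 29 lies between the two dates.
1932: October 7 is Friday.
1931: Wednesday (−2)
1930: Tuesday (−1)
1929: Monday (−1)
1928: Sunday (−1)
1927: Friday (−2)
1926: Thursday (−1)
Oct 7 falls on a Thursday in 1926.

1926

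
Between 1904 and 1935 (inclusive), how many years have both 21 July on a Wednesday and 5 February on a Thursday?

1

Check each year's weekday for 21 July and 5 February:
  1904: Thu/Fri  1905: Fri/Sun  1906: Sat/Mon  1907: Sun/Tue  1908: Tue/Wed  1909: Wed/Fri  1910: Thu/Sat  1911: Fri/Sun  1912: Sun/Mon  1913: Mon/Wed  1914: Tue/Thu  1915: Wed/Fri  1916: Fri/Sat  1917: Sat/Mon  …(4 more)…  1922: Fri/Sun  1923: Sat/Mon  1924: Mon/Tue  1925: Tue/Thu  1926: Wed/Fri  1927: Thu/Sat  1928: Sat/Sun  1929: Sun/Tue  1930: Mon/Wed  1931: Tue/Thu  1932: Thu/Fri  1933: Fri/Sun  1934: Sat/Mon  1935: Sun/Tue
Both conditions hold in: 1920 — 1.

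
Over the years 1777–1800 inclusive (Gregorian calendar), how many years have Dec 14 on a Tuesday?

Track Dec 14's weekday year by year (advancing +1, or +2 across a Feb 29):
  1777: Sun  1778: Mon (+1)  1779: Tue (+1) ✓  1780: Thu (+2)  1781: Fri (+1)
  1782: Sat (+1)  1783: Sun (+1)  1784: Tue (+2) ✓  1785: Wed (+1)  1786: Thu (+1)
  1787: Fri (+1)  1788: Sun (+2)  1789: Mon (+1)  1790: Tue (+1) ✓  1791: Wed (+1)
  1792: Fri (+2)  1793: Sat (+1)  1794: Sun (+1)  1795: Mon (+1)  1796: Wed (+2)
  1797: Thu (+1)  1798: Fri (+1)  1799: Sat (+1)  1800: Sun (+1)
Tuesday years: 1779, 1784, 1790 — 3 in total.

3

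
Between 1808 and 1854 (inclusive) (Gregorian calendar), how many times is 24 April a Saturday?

Track 24 April's weekday year by year (advancing +1, or +2 across a Feb 29):
  1808: Sun  1809: Mon (+1)  1810: Tue (+1)  1811: Wed (+1)  1812: Fri (+2)
  1813: Sat (+1) ✓  1814: Sun (+1)  1815: Mon (+1)  1816: Wed (+2)  1817: Thu (+1)
  1818: Fri (+1)  1819: Sat (+1) ✓  1820: Mon (+2)  1821: Tue (+1)  … (19 more years) …
  1841: Sat (+1) ✓  1842: Sun (+1)  1843: Mon (+1)  1844: Wed (+2)  1845: Thu (+1)
  1846: Fri (+1)  1847: Sat (+1) ✓  1848: Mon (+2)  1849: Tue (+1)  1850: Wed (+1)
  1851: Thu (+1)  1852: Sat (+2) ✓  1853: Sun (+1)  1854: Mon (+1)
Saturday years: 1813, 1819, 1824, 1830, 1841, 1847, 1852 — 7 in total.

7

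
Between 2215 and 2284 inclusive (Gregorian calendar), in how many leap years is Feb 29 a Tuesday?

Leap years in 2215–2284: 18 of them.
Feb 29 weekday advances by 5 (mod 7) from one leap year to the next four years later (or differs when a century non-leap intervenes).
Leap-day weekdays: 2216:Thu 2220:Tue✓ 2224:Sun 2228:Fri 2232:Wed 2236:Mon 2240:Sat 2244:Thu 2248:Tue✓ 2252:Sun 2256:Fri 2260:Wed 2264:Mon 2268:Sat 2272:Thu 2276:Tue✓ 2280:Sun 2284:Fri
Tuesday: 2220, 2248, 2276 → 3.

3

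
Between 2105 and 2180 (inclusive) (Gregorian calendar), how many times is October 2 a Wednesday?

11

Track October 2's weekday year by year (advancing +1, or +2 across a Feb 29):
  2105: Fri  2106: Sat (+1)  2107: Sun (+1)  2108: Tue (+2)  2109: Wed (+1) ✓
  2110: Thu (+1)  2111: Fri (+1)  2112: Sun (+2)  2113: Mon (+1)  2114: Tue (+1)
  2115: Wed (+1) ✓  2116: Fri (+2)  2117: Sat (+1)  2118: Sun (+1)  … (48 more years) …
  2167: Fri (+1)  2168: Sun (+2)  2169: Mon (+1)  2170: Tue (+1)  2171: Wed (+1) ✓
  2172: Fri (+2)  2173: Sat (+1)  2174: Sun (+1)  2175: Mon (+1)  2176: Wed (+2) ✓
  2177: Thu (+1)  2178: Fri (+1)  2179: Sat (+1)  2180: Mon (+2)
Wednesday years: 2109, 2115, 2120, 2126, 2137, 2143, 2148, 2154, 2165, 2171, 2176 — 11 in total.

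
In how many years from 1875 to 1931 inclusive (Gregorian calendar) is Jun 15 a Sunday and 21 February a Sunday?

0

Check each year's weekday for Jun 15 and 21 February:
  1875: Tue/Sun  1876: Thu/Mon  1877: Fri/Wed  1878: Sat/Thu  1879: Sun/Fri  1880: Tue/Sat  1881: Wed/Mon  1882: Thu/Tue  1883: Fri/Wed  1884: Sun/Thu  1885: Mon/Sat  1886: Tue/Sun  1887: Wed/Mon  1888: Fri/Tue  …(29 more)…  1918: Sat/Thu  1919: Sun/Fri  1920: Tue/Sat  1921: Wed/Mon  1922: Thu/Tue  1923: Fri/Wed  1924: Sun/Thu  1925: Mon/Sat  1926: Tue/Sun  1927: Wed/Mon  1928: Fri/Tue  1929: Sat/Thu  1930: Sun/Fri  1931: Mon/Sat
Both conditions hold in: no year — 0.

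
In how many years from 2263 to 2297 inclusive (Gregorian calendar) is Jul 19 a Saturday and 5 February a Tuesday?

1

Check each year's weekday for Jul 19 and 5 February:
  2263: Sun/Thu  2264: Tue/Fri  2265: Wed/Sun  2266: Thu/Mon  2267: Fri/Tue  2268: Sun/Wed  2269: Mon/Fri  2270: Tue/Sat  2271: Wed/Sun  2272: Fri/Mon  2273: Sat/Wed  2274: Sun/Thu  2275: Mon/Fri  2276: Wed/Sat  …(7 more)…  2284: Sat/Tue ✓  2285: Sun/Thu  2286: Mon/Fri  2287: Tue/Sat  2288: Thu/Sun  2289: Fri/Tue  2290: Sat/Wed  2291: Sun/Thu  2292: Tue/Fri  2293: Wed/Sun  2294: Thu/Mon  2295: Fri/Tue  2296: Sun/Wed  2297: Mon/Fri
Both conditions hold in: 2284 — 1.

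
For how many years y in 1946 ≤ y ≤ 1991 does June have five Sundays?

June has 30 days; it has five Sundays when Sunday falls among the first (month-length − 28) days — i.e. when June 1 is one of Sunday/Saturday.
June 1 by year: 1946:Sat✓ 1947:Sun✓ 1948:Tue 1949:Wed 1950:Thu 1951:Fri 1952:Sun✓ 1953:Mon 1954:Tue 1955:Wed 1956:Fri 1957:Sat✓ 1958:Sun✓ 1959:Mon 1960:Wed …(16 more)… 1977:Wed 1978:Thu 1979:Fri 1980:Sun✓ 1981:Mon 1982:Tue 1983:Wed 1984:Fri 1985:Sat✓ 1986:Sun✓ 1987:Mon 1988:Wed 1989:Thu 1990:Fri 1991:Sat✓
Years with five Sundays: 1946, 1947, 1952, 1957, 1958, 1963, 1968, 1969, 1974, 1975, 1980, 1985, 1986, 1991 → 14.

14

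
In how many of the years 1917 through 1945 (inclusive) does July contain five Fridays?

12

July has 31 days; it has five Fridays when Friday falls among the first (month-length − 28) days — i.e. when July 1 is one of Friday/Thursday/Wednesday.
July 1 by year: 1917:Sun 1918:Mon 1919:Tue 1920:Thu✓ 1921:Fri✓ 1922:Sat 1923:Sun 1924:Tue 1925:Wed✓ 1926:Thu✓ 1927:Fri✓ 1928:Sun 1929:Mon 1930:Tue 1931:Wed✓ 1932:Fri✓ 1933:Sat 1934:Sun 1935:Mon 1936:Wed✓ 1937:Thu✓ 1938:Fri✓ 1939:Sat 1940:Mon 1941:Tue 1942:Wed✓ 1943:Thu✓ 1944:Sat 1945:Sun
Years with five Fridays: 1920, 1921, 1925, 1926, 1927, 1931, 1932, 1936, 1937, 1938, 1942, 1943 → 12.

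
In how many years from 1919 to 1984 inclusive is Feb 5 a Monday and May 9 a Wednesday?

Check each year's weekday for Feb 5 and May 9:
  1919: Wed/Fri  1920: Thu/Sun  1921: Sat/Mon  1922: Sun/Tue  1923: Mon/Wed ✓  1924: Tue/Fri  1925: Thu/Sat  1926: Fri/Sun  1927: Sat/Mon  1928: Sun/Wed  1929: Tue/Thu  1930: Wed/Fri  1931: Thu/Sat  1932: Fri/Mon  …(38 more)…  1971: Fri/Sun  1972: Sat/Tue  1973: Mon/Wed ✓  1974: Tue/Thu  1975: Wed/Fri  1976: Thu/Sun  1977: Sat/Mon  1978: Sun/Tue  1979: Mon/Wed ✓  1980: Tue/Fri  1981: Thu/Sat  1982: Fri/Sun  1983: Sat/Mon  1984: Sun/Wed
Both conditions hold in: 1923, 1934, 1945, 1951, 1962, 1973, 1979 — 7.

7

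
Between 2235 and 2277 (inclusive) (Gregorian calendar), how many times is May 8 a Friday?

Track May 8's weekday year by year (advancing +1, or +2 across a Feb 29):
  2235: Fri ✓  2236: Sun (+2)  2237: Mon (+1)  2238: Tue (+1)  2239: Wed (+1)
  2240: Fri (+2) ✓  2241: Sat (+1)  2242: Sun (+1)  2243: Mon (+1)  2244: Wed (+2)
  2245: Thu (+1)  2246: Fri (+1) ✓  2247: Sat (+1)  2248: Mon (+2)  … (15 more years) …
  2264: Sun (+2)  2265: Mon (+1)  2266: Tue (+1)  2267: Wed (+1)  2268: Fri (+2) ✓
  2269: Sat (+1)  2270: Sun (+1)  2271: Mon (+1)  2272: Wed (+2)  2273: Thu (+1)
  2274: Fri (+1) ✓  2275: Sat (+1)  2276: Mon (+2)  2277: Tue (+1)
Friday years: 2235, 2240, 2246, 2257, 2263, 2268, 2274 — 7 in total.

7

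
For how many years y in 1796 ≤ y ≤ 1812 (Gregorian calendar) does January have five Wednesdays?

January has 31 days; it has five Wednesdays when Wednesday falls among the first (month-length − 28) days — i.e. when January 1 is one of Wednesday/Tuesday/Monday.
January 1 by year: 1796:Fri 1797:Sun 1798:Mon✓ 1799:Tue✓ 1800:Wed✓ 1801:Thu 1802:Fri 1803:Sat 1804:Sun 1805:Tue✓ 1806:Wed✓ 1807:Thu 1808:Fri 1809:Sun 1810:Mon✓ 1811:Tue✓ 1812:Wed✓
Years with five Wednesdays: 1798, 1799, 1800, 1805, 1806, 1810, 1811, 1812 → 8.

8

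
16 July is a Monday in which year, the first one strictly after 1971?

1973

From one year to the next, a fixed date's weekday advances by 1, or by 2 when a Feb 29 lies between the two dates.
1971: July 16 is Friday.
1972: Sunday (+2)
1973: Monday (+1)
16 July falls on a Monday in 1973.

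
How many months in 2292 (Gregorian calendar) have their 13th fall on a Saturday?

Check the 13th of each month of 2292: Jan 13: Wed, Feb 13: Sat, Mar 13: Sun, Apr 13: Wed, May 13: Fri, Jun 13: Mon, Jul 13: Wed, Aug 13: Sat, Sep 13: Tue, Oct 13: Thu, Nov 13: Sun, Dec 13: Tue.
Saturday occurs in February, August — 2 months.

2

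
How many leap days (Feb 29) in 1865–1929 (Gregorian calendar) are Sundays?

2

Leap years in 1865–1929: 15 of them.
Feb 29 weekday advances by 5 (mod 7) from one leap year to the next four years later (or differs when a century non-leap intervenes).
Leap-day weekdays: 1868:Sat 1872:Thu 1876:Tue 1880:Sun✓ 1884:Fri 1888:Wed 1892:Mon 1896:Sat 1904:Mon 1908:Sat 1912:Thu 1916:Tue 1920:Sun✓ 1924:Fri 1928:Wed
Sunday: 1880, 1920 → 2.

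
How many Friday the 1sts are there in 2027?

2

Check the 1st of each month of 2027: Jan 1: Fri, Feb 1: Mon, Mar 1: Mon, Apr 1: Thu, May 1: Sat, Jun 1: Tue, Jul 1: Thu, Aug 1: Sun, Sep 1: Wed, Oct 1: Fri, Nov 1: Mon, Dec 1: Wed.
Friday occurs in January, October — 2 months.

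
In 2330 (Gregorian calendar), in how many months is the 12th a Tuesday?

1

Check the 12th of each month of 2330: Jan 12: Sun, Feb 12: Wed, Mar 12: Wed, Apr 12: Sat, May 12: Mon, Jun 12: Thu, Jul 12: Sat, Aug 12: Tue, Sep 12: Fri, Oct 12: Sun, Nov 12: Wed, Dec 12: Fri.
Tuesday occurs in August — 1 month.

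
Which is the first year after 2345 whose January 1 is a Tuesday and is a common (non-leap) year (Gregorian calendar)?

Jan 1 advances by 2 weekdays after a leap year and by 1 after a common year.
2345: Jan 1 is Monday.
2346: Tuesday
2346 begins on a Tuesday and is a common year.

2346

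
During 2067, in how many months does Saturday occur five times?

A month of length L has five Saturdays iff its first Saturday is on day ≤ L−28 (so day 1–3 in a 31-day month, 1–2 in a 30-day month, day 1 in a leap February).
Checking each month of 2067: Jan starts Sat (31d) ✓; Feb starts Tue (28d); Mar starts Tue (31d); Apr starts Fri (30d) ✓; May starts Sun (31d); Jun starts Wed (30d); Jul starts Fri (31d) ✓; Aug starts Mon (31d); Sep starts Thu (30d); Oct starts Sat (31d) ✓; Nov starts Tue (30d); Dec starts Thu (31d) ✓.
Five-Saturday months: January, April, July, October, December → 5.

5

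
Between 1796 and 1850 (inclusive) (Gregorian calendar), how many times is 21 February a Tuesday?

8

Track 21 February's weekday year by year (advancing +1, or +2 across a Feb 29):
  1796: Sun  1797: Tue (+2) ✓  1798: Wed (+1)  1799: Thu (+1)  1800: Fri (+1)
  1801: Sat (+1)  1802: Sun (+1)  1803: Mon (+1)  1804: Tue (+1) ✓  1805: Thu (+2)
  1806: Fri (+1)  1807: Sat (+1)  1808: Sun (+1)  1809: Tue (+2) ✓  … (27 more years) …
  1837: Tue (+2) ✓  1838: Wed (+1)  1839: Thu (+1)  1840: Fri (+1)  1841: Sun (+2)
  1842: Mon (+1)  1843: Tue (+1) ✓  1844: Wed (+1)  1845: Fri (+2)  1846: Sat (+1)
  1847: Sun (+1)  1848: Mon (+1)  1849: Wed (+2)  1850: Thu (+1)
Tuesday years: 1797, 1804, 1809, 1815, 1826, 1832, 1837, 1843 — 8 in total.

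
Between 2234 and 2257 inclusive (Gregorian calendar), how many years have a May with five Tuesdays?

May has 31 days; it has five Tuesdays when Tuesday falls among the first (month-length − 28) days — i.e. when May 1 is one of Tuesday/Monday/Sunday.
May 1 by year: 2234:Thu 2235:Fri 2236:Sun✓ 2237:Mon✓ 2238:Tue✓ 2239:Wed 2240:Fri 2241:Sat 2242:Sun✓ 2243:Mon✓ 2244:Wed 2245:Thu 2246:Fri 2247:Sat 2248:Mon✓ 2249:Tue✓ 2250:Wed 2251:Thu 2252:Sat 2253:Sun✓ 2254:Mon✓ 2255:Tue✓ 2256:Thu 2257:Fri
Years with five Tuesdays: 2236, 2237, 2238, 2242, 2243, 2248, 2249, 2253, 2254, 2255 → 10.

10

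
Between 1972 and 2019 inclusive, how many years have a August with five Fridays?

August has 31 days; it has five Fridays when Friday falls among the first (month-length − 28) days — i.e. when August 1 is one of Friday/Thursday/Wednesday.
August 1 by year: 1972:Tue 1973:Wed✓ 1974:Thu✓ 1975:Fri✓ 1976:Sun 1977:Mon 1978:Tue 1979:Wed✓ 1980:Fri✓ 1981:Sat 1982:Sun 1983:Mon 1984:Wed✓ 1985:Thu✓ 1986:Fri✓ …(18 more)… 2005:Mon 2006:Tue 2007:Wed✓ 2008:Fri✓ 2009:Sat 2010:Sun 2011:Mon 2012:Wed✓ 2013:Thu✓ 2014:Fri✓ 2015:Sat 2016:Mon 2017:Tue 2018:Wed✓ 2019:Thu✓
Years with five Fridays: 1973, 1974, 1975, 1979, 1980, 1984, 1985, 1986, 1990, 1991, 1996, 1997, 2001, 2002, 2003, 2007, 2008, 2012, 2013, 2014, 2018, 2019 → 22.

22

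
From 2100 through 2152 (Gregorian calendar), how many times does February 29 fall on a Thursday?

2

Leap years in 2100–2152: 13 of them.
Feb 29 weekday advances by 5 (mod 7) from one leap year to the next four years later (or differs when a century non-leap intervenes).
Leap-day weekdays: 2104:Fri 2108:Wed 2112:Mon 2116:Sat 2120:Thu✓ 2124:Tue 2128:Sun 2132:Fri 2136:Wed 2140:Mon 2144:Sat 2148:Thu✓ 2152:Tue
Thursday: 2120, 2148 → 2.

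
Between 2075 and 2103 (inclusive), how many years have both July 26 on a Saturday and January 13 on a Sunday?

1

Check each year's weekday for July 26 and January 13:
  2075: Fri/Sun  2076: Sun/Mon  2077: Mon/Wed  2078: Tue/Thu  2079: Wed/Fri  2080: Fri/Sat  2081: Sat/Mon  2082: Sun/Tue  2083: Mon/Wed  2084: Wed/Thu  2085: Thu/Sat  2086: Fri/Sun  2087: Sat/Mon  2088: Mon/Tue  2089: Tue/Thu  2090: Wed/Fri  2091: Thu/Sat  2092: Sat/Sun ✓  2093: Sun/Tue  2094: Mon/Wed  2095: Tue/Thu  2096: Thu/Fri  2097: Fri/Sun  2098: Sat/Mon  2099: Sun/Tue  2100: Mon/Wed  2101: Tue/Thu  2102: Wed/Fri  2103: Thu/Sat
Both conditions hold in: 2092 — 1.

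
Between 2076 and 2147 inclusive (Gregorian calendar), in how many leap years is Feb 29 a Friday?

Leap years in 2076–2147: 17 of them.
Feb 29 weekday advances by 5 (mod 7) from one leap year to the next four years later (or differs when a century non-leap intervenes).
Leap-day weekdays: 2076:Sat 2080:Thu 2084:Tue 2088:Sun 2092:Fri✓ 2096:Wed 2104:Fri✓ 2108:Wed 2112:Mon 2116:Sat 2120:Thu 2124:Tue 2128:Sun 2132:Fri✓ 2136:Wed 2140:Mon 2144:Sat
Friday: 2092, 2104, 2132 → 3.

3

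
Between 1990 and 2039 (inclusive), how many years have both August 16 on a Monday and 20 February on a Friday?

2

Check each year's weekday for August 16 and 20 February:
  1990: Thu/Tue  1991: Fri/Wed  1992: Sun/Thu  1993: Mon/Sat  1994: Tue/Sun  1995: Wed/Mon  1996: Fri/Tue  1997: Sat/Thu  1998: Sun/Fri  1999: Mon/Sat  2000: Wed/Sun  2001: Thu/Tue  2002: Fri/Wed  2003: Sat/Thu  …(22 more)…  2026: Sun/Fri  2027: Mon/Sat  2028: Wed/Sun  2029: Thu/Tue  2030: Fri/Wed  2031: Sat/Thu  2032: Mon/Fri ✓  2033: Tue/Sun  2034: Wed/Mon  2035: Thu/Tue  2036: Sat/Wed  2037: Sun/Fri  2038: Mon/Sat  2039: Tue/Sun
Both conditions hold in: 2004, 2032 — 2.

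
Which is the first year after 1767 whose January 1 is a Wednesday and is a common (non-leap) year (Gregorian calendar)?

Jan 1 advances by 2 weekdays after a leap year and by 1 after a common year.
1767: Jan 1 is Thursday.
1768: Friday (leap)
1769: Sunday
1770: Monday
1771: Tuesday
1772: Wednesday (leap)
1773: Friday
1774: Saturday
1775: Sunday
1776: Monday (leap)
1777: Wednesday
1777 begins on a Wednesday and is a common year.

1777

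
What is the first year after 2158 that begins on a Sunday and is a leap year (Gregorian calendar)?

2164

Jan 1 advances by 2 weekdays after a leap year and by 1 after a common year.
2158: Jan 1 is Sunday.
2159: Monday
2160: Tuesday (leap)
2161: Thursday
2162: Friday
2163: Saturday
2164: Sunday (leap)
2164 begins on a Sunday and is a leap year.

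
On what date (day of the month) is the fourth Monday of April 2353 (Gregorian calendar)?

27

April 1, 2353 is a Wednesday, so the first Monday is the 6th.
The fourth Monday is 6 + 21 = 27.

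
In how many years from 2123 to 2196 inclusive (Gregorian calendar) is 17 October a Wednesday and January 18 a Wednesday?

3

Check each year's weekday for 17 October and January 18:
  2123: Sun/Mon  2124: Tue/Tue  2125: Wed/Thu  2126: Thu/Fri  2127: Fri/Sat  2128: Sun/Sun  2129: Mon/Tue  2130: Tue/Wed  2131: Wed/Thu  2132: Fri/Fri  2133: Sat/Sun  2134: Sun/Mon  2135: Mon/Tue  2136: Wed/Wed ✓  …(46 more)…  2183: Fri/Sat  2184: Sun/Sun  2185: Mon/Tue  2186: Tue/Wed  2187: Wed/Thu  2188: Fri/Fri  2189: Sat/Sun  2190: Sun/Mon  2191: Mon/Tue  2192: Wed/Wed ✓  2193: Thu/Fri  2194: Fri/Sat  2195: Sat/Sun  2196: Mon/Mon
Both conditions hold in: 2136, 2164, 2192 — 3.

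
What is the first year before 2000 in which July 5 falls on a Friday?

From one year to the next, a fixed date's weekday advances by 1, or by 2 when a Feb 29 lies between the two dates.
2000: July 5 is Wednesday.
1999: Monday (−2)
1998: Sunday (−1)
1997: Saturday (−1)
1996: Friday (−1)
July 5 falls on a Friday in 1996.

1996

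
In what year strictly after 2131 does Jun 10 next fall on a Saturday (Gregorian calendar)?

From one year to the next, a fixed date's weekday advances by 1, or by 2 when a Feb 29 lies between the two dates.
2131: June 10 is Sunday.
2132: Tuesday (+2)
2133: Wednesday (+1)
2134: Thursday (+1)
2135: Friday (+1)
2136: Sunday (+2)
2137: Monday (+1)
2138: Tuesday (+1)
2139: Wednesday (+1)
2140: Friday (+2)
2141: Saturday (+1)
Jun 10 falls on a Saturday in 2141.

2141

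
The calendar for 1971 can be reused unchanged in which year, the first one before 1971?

Two years share a calendar iff Jan 1 falls on the same weekday and both are leap or both are common. 1971: Jan 1 is Friday, common year.
1970: Jan 1 Thursday, common
1969: Jan 1 Wednesday, common
1968: Jan 1 Monday, leap
1967: Jan 1 Sunday, common
1966: Jan 1 Saturday, common
1965: Jan 1 Friday, common
1965 matches on both conditions.

1965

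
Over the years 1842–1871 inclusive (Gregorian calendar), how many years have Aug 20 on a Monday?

Track Aug 20's weekday year by year (advancing +1, or +2 across a Feb 29):
  1842: Sat  1843: Sun (+1)  1844: Tue (+2)  1845: Wed (+1)  1846: Thu (+1)
  1847: Fri (+1)  1848: Sun (+2)  1849: Mon (+1) ✓  1850: Tue (+1)  1851: Wed (+1)
  1852: Fri (+2)  1853: Sat (+1)  1854: Sun (+1)  1855: Mon (+1) ✓  1856: Wed (+2)
  1857: Thu (+1)  1858: Fri (+1)  1859: Sat (+1)  1860: Mon (+2) ✓  1861: Tue (+1)
  1862: Wed (+1)  1863: Thu (+1)  1864: Sat (+2)  1865: Sun (+1)  1866: Mon (+1) ✓
  1867: Tue (+1)  1868: Thu (+2)  1869: Fri (+1)  1870: Sat (+1)  1871: Sun (+1)
Monday years: 1849, 1855, 1860, 1866 — 4 in total.

4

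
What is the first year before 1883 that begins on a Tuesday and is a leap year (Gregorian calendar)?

1856

Jan 1 advances by 2 weekdays after a leap year and by 1 after a common year.
1883: Jan 1 is Monday.
1882: Sunday
1881: Saturday
1880: Thursday (leap)
1879: Wednesday
1878: Tuesday
1877: Monday
1876: Saturday (leap)
1875: Friday
1874: Thursday
1873: Wednesday
1872: Monday (leap)
1871: Sunday
1870: Saturday
1869: Friday
1868: Wednesday (leap)
1867: Tuesday
1866: Monday
1865: Sunday
1864: Friday (leap)
1863: Thursday
1862: Wednesday
1861: Tuesday
1860: Sunday (leap)
1859: Saturday
1858: Friday
1857: Thursday
1856: Tuesday (leap)
1856 begins on a Tuesday and is a leap year.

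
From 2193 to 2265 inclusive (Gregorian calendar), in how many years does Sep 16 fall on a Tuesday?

Track Sep 16's weekday year by year (advancing +1, or +2 across a Feb 29):
  2193: Mon  2194: Tue (+1) ✓  2195: Wed (+1)  2196: Fri (+2)  2197: Sat (+1)
  2198: Sun (+1)  2199: Mon (+1)  2200: Tue (+1) ✓  2201: Wed (+1)  2202: Thu (+1)
  2203: Fri (+1)  2204: Sun (+2)  2205: Mon (+1)  2206: Tue (+1) ✓  … (45 more years) …
  2252: Thu (+2)  2253: Fri (+1)  2254: Sat (+1)  2255: Sun (+1)  2256: Tue (+2) ✓
  2257: Wed (+1)  2258: Thu (+1)  2259: Fri (+1)  2260: Sun (+2)  2261: Mon (+1)
  2262: Tue (+1) ✓  2263: Wed (+1)  2264: Fri (+2)  2265: Sat (+1)
Tuesday years: 2194, 2200, 2206, 2217, 2223, 2228, 2234, 2245, 2251, 2256, 2262 — 11 in total.

11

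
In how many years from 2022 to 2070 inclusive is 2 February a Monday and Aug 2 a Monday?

2

Check each year's weekday for 2 February and Aug 2:
  2022: Wed/Tue  2023: Thu/Wed  2024: Fri/Fri  2025: Sun/Sat  2026: Mon/Sun  2027: Tue/Mon  2028: Wed/Wed  2029: Fri/Thu  2030: Sat/Fri  2031: Sun/Sat  2032: Mon/Mon ✓  2033: Wed/Tue  2034: Thu/Wed  2035: Fri/Thu  …(21 more)…  2057: Fri/Thu  2058: Sat/Fri  2059: Sun/Sat  2060: Mon/Mon ✓  2061: Wed/Tue  2062: Thu/Wed  2063: Fri/Thu  2064: Sat/Sat  2065: Mon/Sun  2066: Tue/Mon  2067: Wed/Tue  2068: Thu/Thu  2069: Sat/Fri  2070: Sun/Sat
Both conditions hold in: 2032, 2060 — 2.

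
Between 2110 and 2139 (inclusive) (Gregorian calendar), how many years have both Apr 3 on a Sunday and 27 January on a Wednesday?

1

Check each year's weekday for Apr 3 and 27 January:
  2110: Thu/Mon  2111: Fri/Tue  2112: Sun/Wed ✓  2113: Mon/Fri  2114: Tue/Sat  2115: Wed/Sun  2116: Fri/Mon  2117: Sat/Wed  2118: Sun/Thu  2119: Mon/Fri  2120: Wed/Sat  2121: Thu/Mon  2122: Fri/Tue  2123: Sat/Wed  2124: Mon/Thu  2125: Tue/Sat  2126: Wed/Sun  2127: Thu/Mon  2128: Sat/Tue  2129: Sun/Thu  2130: Mon/Fri  2131: Tue/Sat  2132: Thu/Sun  2133: Fri/Tue  2134: Sat/Wed  2135: Sun/Thu  2136: Tue/Fri  2137: Wed/Sun  2138: Thu/Mon  2139: Fri/Tue
Both conditions hold in: 2112 — 1.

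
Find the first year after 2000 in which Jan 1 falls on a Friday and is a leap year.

2016

Jan 1 advances by 2 weekdays after a leap year and by 1 after a common year.
2000: Jan 1 is Saturday (leap).
2001: Monday
2002: Tuesday
2003: Wednesday
2004: Thursday (leap)
2005: Saturday
2006: Sunday
2007: Monday
2008: Tuesday (leap)
2009: Thursday
2010: Friday
2011: Saturday
2012: Sunday (leap)
2013: Tuesday
2014: Wednesday
2015: Thursday
2016: Friday (leap)
2016 begins on a Friday and is a leap year.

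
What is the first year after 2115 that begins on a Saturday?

2118

Jan 1 advances by 2 weekdays after a leap year and by 1 after a common year.
2115: Jan 1 is Tuesday.
2116: Wednesday (leap)
2117: Friday
2118: Saturday
2118 begins on a Saturday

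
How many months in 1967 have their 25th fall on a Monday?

Check the 25th of each month of 1967: Jan 25: Wed, Feb 25: Sat, Mar 25: Sat, Apr 25: Tue, May 25: Thu, Jun 25: Sun, Jul 25: Tue, Aug 25: Fri, Sep 25: Mon, Oct 25: Wed, Nov 25: Sat, Dec 25: Mon.
Monday occurs in September, December — 2 months.

2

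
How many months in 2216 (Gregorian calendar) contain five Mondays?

5

A month of length L has five Mondays iff its first Monday is on day ≤ L−28 (so day 1–3 in a 31-day month, 1–2 in a 30-day month, day 1 in a leap February).
Checking each month of 2216: Jan starts Mon (31d) ✓; Feb starts Thu (29d); Mar starts Fri (31d); Apr starts Mon (30d) ✓; May starts Wed (31d); Jun starts Sat (30d); Jul starts Mon (31d) ✓; Aug starts Thu (31d); Sep starts Sun (30d) ✓; Oct starts Tue (31d); Nov starts Fri (30d); Dec starts Sun (31d) ✓.
Five-Monday months: January, April, July, September, December → 5.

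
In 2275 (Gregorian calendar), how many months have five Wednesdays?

A month of length L has five Wednesdays iff its first Wednesday is on day ≤ L−28 (so day 1–3 in a 31-day month, 1–2 in a 30-day month, day 1 in a leap February).
Checking each month of 2275: Jan starts Fri (31d); Feb starts Mon (28d); Mar starts Mon (31d) ✓; Apr starts Thu (30d); May starts Sat (31d); Jun starts Tue (30d) ✓; Jul starts Thu (31d); Aug starts Sun (31d); Sep starts Wed (30d) ✓; Oct starts Fri (31d); Nov starts Mon (30d); Dec starts Wed (31d) ✓.
Five-Wednesday months: March, June, September, December → 4.

4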